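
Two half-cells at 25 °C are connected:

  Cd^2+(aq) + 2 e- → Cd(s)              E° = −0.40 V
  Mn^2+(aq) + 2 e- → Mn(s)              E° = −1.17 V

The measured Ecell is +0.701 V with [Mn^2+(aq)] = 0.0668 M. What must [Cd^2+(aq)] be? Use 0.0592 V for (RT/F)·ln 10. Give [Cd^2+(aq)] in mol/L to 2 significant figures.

0.00031 M

Cd²⁺/Cd is the cathode (higher E°); E°cell = −0.40 − (−1.17) = +0.77 V with n = 2.
Rearranging E = E° − (0.0592/n)·log Q gives log Q = 2(+0.77 − (+0.701))/0.0592 = 2.331.
For Cd^2+(aq) + Mn(s) → Cd(s) + Mn^2+(aq), the reaction quotient is Q = [Mn^2+(aq)] / [Cd^2+(aq)].
Solving for the unknown gives log [Cd^2+(aq)] = −3.506, so [Cd^2+(aq)] ≈ 0.00031 M.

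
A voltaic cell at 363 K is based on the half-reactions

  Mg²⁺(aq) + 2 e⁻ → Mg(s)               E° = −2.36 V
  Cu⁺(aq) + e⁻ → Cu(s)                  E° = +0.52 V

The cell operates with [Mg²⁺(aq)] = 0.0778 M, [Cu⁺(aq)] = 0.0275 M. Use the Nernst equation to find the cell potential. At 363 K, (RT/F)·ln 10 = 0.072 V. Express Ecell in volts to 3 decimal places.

The Cu⁺/Cu couple has the more positive E°, so it is the cathode; Mg²⁺/Mg is the anode.
E°cell = E°cat − E°an = +0.52 − (−2.36) = +2.88 V; n = 2.
The balanced reaction is 2 Cu⁺(aq) + Mg(s) → 2 Cu(s) + Mg²⁺(aq), so Q = [Mg²⁺(aq)] / [Cu⁺(aq)]^2 = 103 and log Q = 2.012.
Applying E = E° − (RT ln10/nF)·log Q gives +2.88 − (0.072/2)(2.012) = +2.808 V.

+2.808 V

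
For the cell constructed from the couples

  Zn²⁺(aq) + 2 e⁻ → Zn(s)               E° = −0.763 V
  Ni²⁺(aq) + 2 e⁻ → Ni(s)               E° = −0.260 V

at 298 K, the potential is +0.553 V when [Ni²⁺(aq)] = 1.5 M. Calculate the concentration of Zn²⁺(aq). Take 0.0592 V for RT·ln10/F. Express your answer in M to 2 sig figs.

0.031 M

The Ni²⁺/Ni couple has the larger reduction potential, so it is the cathode: E°cell = −0.260 − (−0.763) = +0.503 V and n = 2.
Rearranging E = E° − (0.0592/n)·log Q gives log Q = 2(+0.503 − (+0.553))/0.0592 = −1.689.
The balanced reaction is Ni²⁺(aq) + Zn(s) → Ni(s) + Zn²⁺(aq), so Q = [Zn²⁺(aq)] / [Ni²⁺(aq)].
Substituting the known concentrations and solving, log [Zn²⁺(aq)] = −1.513 and [Zn²⁺(aq)] = 0.031 M.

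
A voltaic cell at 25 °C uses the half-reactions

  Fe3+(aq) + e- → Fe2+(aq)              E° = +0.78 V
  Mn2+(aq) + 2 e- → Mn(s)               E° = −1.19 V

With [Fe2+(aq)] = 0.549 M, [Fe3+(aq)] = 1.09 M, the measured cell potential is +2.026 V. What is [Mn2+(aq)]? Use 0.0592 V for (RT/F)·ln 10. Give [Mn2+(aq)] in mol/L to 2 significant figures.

0.051 M

The Fe³⁺/Fe²⁺ couple has the larger reduction potential, so it is the cathode: E°cell = +0.78 − (−1.19) = +1.97 V and n = 2.
Since E = E° − (0.0592/n)·log Q, log Q = n(E° − E)/0.0592 = −1.892.
The balanced reaction is 2 Fe3+(aq) + Mn(s) → 2 Fe2+(aq) + Mn2+(aq), so Q = ([Fe2+(aq)]^2·[Mn2+(aq)]) / [Fe3+(aq)]^2.
Substituting the known concentrations and solving, log [Mn2+(aq)] = −1.296 and [Mn2+(aq)] = 0.051 M.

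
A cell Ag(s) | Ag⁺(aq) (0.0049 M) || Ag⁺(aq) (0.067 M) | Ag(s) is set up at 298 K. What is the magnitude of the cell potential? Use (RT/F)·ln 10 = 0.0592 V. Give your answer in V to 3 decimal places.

For a concentration cell E°cell = 0, since both electrodes use the same couple.
The compartment with the higher Ag⁺(aq) concentration (0.067 M) acts as the cathode; ions are reduced there and produced at the dilute (0.0049 M) anode.
With n = 1, Ecell = −(0.0592/1)·log([dilute]/[conc]) = −(0.0592/1)·log(0.0049/0.067) = +0.067 V.

0.067 V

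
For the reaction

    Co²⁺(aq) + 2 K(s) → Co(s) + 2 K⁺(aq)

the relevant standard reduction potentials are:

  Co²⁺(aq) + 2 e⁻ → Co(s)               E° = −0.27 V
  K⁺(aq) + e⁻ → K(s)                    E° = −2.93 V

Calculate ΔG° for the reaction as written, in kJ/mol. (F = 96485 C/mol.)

−513 kJ/mol

In the reaction as written Co²⁺(aq) is reduced, so the Co²⁺/Co couple is the cathode and K⁺/K is the anode.
E°cell = −0.27 − (−2.93) = +2.66 V; balancing electrons gives n = 2.
ΔG° = −nFE°cell = −(2)(96485)(+2.66) J/mol = −513 kJ/mol.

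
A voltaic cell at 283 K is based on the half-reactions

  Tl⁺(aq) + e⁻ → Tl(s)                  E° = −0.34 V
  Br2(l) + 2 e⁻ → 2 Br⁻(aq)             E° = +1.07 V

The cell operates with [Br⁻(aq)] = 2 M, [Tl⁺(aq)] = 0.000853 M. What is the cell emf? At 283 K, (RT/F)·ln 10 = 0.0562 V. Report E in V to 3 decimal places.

+1.566 V

Since E°(Br₂/Br⁻) > E°(Tl⁺/Tl), Br₂/Br⁻ serves as the cathode.
E°cell = E°cat − E°an = +1.07 − (−0.34) = +1.41 V; n = 2.
For the overall reaction Br2(l) + 2 Tl(s) → 2 Br⁻(aq) + 2 Tl⁺(aq), Q = [Br⁻(aq)]^2·[Tl⁺(aq)]^2 = 2.91×10^−6, giving log Q = −5.536.
E = E° − (0.0562/n)·log Q = +1.41 − (0.0562/2)(−5.536) = +1.566 V.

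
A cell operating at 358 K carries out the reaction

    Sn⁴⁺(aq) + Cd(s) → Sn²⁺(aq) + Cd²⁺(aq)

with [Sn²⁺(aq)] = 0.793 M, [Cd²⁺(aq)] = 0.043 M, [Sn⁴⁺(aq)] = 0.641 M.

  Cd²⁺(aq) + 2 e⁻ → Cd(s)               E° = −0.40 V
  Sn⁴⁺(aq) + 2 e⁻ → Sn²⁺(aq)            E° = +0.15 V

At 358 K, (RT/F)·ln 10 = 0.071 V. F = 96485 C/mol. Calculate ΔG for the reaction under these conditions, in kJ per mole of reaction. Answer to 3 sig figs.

The standard cell potential is +0.15 − (−0.40) = +0.55 V, with n = 2 electrons in the balanced equation.
The reaction quotient is ([Sn²⁺(aq)]·[Cd²⁺(aq)]) / [Sn⁴⁺(aq)] = 0.0532; by Nernst, E = +0.55 − (0.071/2)(−1.274) = +0.5952 V.
Finally ΔG = −nFE = −(2)(96485 C/mol)(+0.5952 V) = −115 kJ/mol.

−115 kJ/mol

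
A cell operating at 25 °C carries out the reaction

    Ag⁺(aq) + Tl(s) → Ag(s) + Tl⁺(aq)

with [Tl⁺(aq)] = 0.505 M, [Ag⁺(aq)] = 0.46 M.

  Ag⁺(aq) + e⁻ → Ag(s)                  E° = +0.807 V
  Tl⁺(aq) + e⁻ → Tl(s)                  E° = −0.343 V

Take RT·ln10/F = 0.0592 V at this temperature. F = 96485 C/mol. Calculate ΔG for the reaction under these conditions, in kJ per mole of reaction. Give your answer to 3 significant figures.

−111 kJ/mol

With Ag⁺/Ag reduced at the cathode, E°cell = +0.807 − (−0.343) = +1.150 V and n = 1.
Q = [Tl⁺(aq)] / [Ag⁺(aq)] = 1.1, so log Q = 0.041 and E = +1.150 − (0.0592/1)(0.041) = +1.1476 V.
Finally ΔG = −nFE = −(1)(96485 C/mol)(+1.1476 V) = −111 kJ/mol.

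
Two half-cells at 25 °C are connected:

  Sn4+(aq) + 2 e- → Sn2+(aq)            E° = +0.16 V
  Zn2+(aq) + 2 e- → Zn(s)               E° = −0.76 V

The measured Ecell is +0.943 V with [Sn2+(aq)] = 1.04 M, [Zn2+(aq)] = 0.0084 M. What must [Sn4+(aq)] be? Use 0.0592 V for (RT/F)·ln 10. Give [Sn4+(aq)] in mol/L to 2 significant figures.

0.052 M

The Sn⁴⁺/Sn²⁺ couple has the larger reduction potential, so it is the cathode: E°cell = +0.16 − (−0.76) = +0.92 V and n = 2.
Since E = E° − (0.0592/n)·log Q, log Q = n(E° − E)/0.0592 = −0.777.
The balanced reaction is Sn4+(aq) + Zn(s) → Sn2+(aq) + Zn2+(aq), so Q = ([Sn2+(aq)]·[Zn2+(aq)]) / [Sn4+(aq)].
Isolating [Sn4+(aq)] in Q = 10^{−0.777} yields log [Sn4+(aq)] = −1.282, i.e. 0.052 M.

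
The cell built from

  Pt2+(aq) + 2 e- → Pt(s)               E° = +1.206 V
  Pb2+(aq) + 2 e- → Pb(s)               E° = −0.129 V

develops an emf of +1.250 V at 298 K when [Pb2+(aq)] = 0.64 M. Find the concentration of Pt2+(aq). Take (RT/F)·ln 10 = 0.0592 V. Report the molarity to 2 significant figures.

The Pt²⁺/Pt couple has the larger reduction potential, so it is the cathode: E°cell = +1.206 − (−0.129) = +1.335 V and n = 2.
Since E = E° − (0.0592/n)·log Q, log Q = n(E° − E)/0.0592 = 2.872.
Balancing electrons gives Pt2+(aq) + Pb(s) → Pt(s) + Pb2+(aq); thus Q = [Pb2+(aq)] / [Pt2+(aq)].
Isolating [Pt2+(aq)] in Q = 10^{2.872} yields log [Pt2+(aq)] = −3.066, i.e. 0.00086 M.

0.00086 M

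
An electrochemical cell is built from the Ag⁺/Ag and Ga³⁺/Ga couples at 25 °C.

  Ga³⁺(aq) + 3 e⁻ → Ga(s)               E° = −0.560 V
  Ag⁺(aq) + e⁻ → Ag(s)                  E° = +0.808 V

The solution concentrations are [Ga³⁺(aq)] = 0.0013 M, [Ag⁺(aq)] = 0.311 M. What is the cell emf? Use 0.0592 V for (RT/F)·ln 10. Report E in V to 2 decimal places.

Ag⁺/Ag is reduced (cathode, E° = +0.808 V) and Ga³⁺/Ga is oxidized (anode).
E°cell = E°cat − E°an = +0.808 − (−0.560) = +1.368 V; n = 3.
For the overall reaction 3 Ag⁺(aq) + Ga(s) → 3 Ag(s) + Ga³⁺(aq), Q = [Ga³⁺(aq)] / [Ag⁺(aq)]^3 = 0.0432, giving log Q = −1.364.
E = E° − (0.0592/n)·log Q = +1.368 − (0.0592/3)(−1.364) = +1.39 V.

+1.39 V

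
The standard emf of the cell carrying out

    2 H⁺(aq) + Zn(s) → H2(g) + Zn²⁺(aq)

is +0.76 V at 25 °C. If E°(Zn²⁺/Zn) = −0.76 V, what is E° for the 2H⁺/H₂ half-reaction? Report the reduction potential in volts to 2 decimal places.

In the reaction as written the 2H⁺/H₂ couple is reduced (cathode) and Zn²⁺/Zn is oxidized (anode), so E°cell = E°(2H⁺/H₂) − E°(Zn²⁺/Zn).
E°(2H⁺/H₂) = E°cell + E°(anode) = +0.76 + (−0.76) = +0.00 V.

+0.00 V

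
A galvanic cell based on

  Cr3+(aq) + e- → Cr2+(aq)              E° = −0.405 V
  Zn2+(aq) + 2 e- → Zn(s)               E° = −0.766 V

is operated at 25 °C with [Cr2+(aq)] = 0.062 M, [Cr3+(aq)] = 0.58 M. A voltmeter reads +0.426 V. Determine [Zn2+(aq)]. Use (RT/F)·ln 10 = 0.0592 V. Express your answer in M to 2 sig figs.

0.56 M

With Cr³⁺/Cr²⁺ at the cathode and Zn²⁺/Zn at the anode, E°cell = −0.405 − (−0.766) = +0.361 V (n = 2).
Rearranging E = E° − (0.0592/n)·log Q gives log Q = 2(+0.361 − (+0.426))/0.0592 = −2.196.
Balancing electrons gives 2 Cr3+(aq) + Zn(s) → 2 Cr2+(aq) + Zn2+(aq); thus Q = ([Cr2+(aq)]^2·[Zn2+(aq)]) / [Cr3+(aq)]^2.
Isolating [Zn2+(aq)] in Q = 10^{−2.196} yields log [Zn2+(aq)] = −0.254, i.e. 0.56 M.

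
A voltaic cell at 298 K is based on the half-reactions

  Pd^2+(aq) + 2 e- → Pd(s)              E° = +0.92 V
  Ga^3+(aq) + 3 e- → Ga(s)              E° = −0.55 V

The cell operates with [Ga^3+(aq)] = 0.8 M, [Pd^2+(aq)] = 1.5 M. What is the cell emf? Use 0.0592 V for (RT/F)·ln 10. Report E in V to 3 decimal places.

+1.477 V

Since E°(Pd²⁺/Pd) > E°(Ga³⁺/Ga), Pd²⁺/Pd serves as the cathode.
E°cell = E°cat − E°an = +0.92 − (−0.55) = +1.47 V; n = 6.
Balancing gives 3 Pd^2+(aq) + 2 Ga(s) → 3 Pd(s) + 2 Ga^3+(aq); hence Q = [Ga^3+(aq)]^2 / [Pd^2+(aq)]^3 = 0.19 (log Q = −0.722).
Applying E = E° − (RT ln10/nF)·log Q gives +1.47 − (0.0592/6)(−0.722) = +1.477 V.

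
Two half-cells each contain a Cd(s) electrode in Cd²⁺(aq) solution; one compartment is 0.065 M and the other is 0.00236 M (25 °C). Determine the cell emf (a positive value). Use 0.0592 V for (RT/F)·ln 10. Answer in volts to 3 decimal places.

0.043 V

For a concentration cell E°cell = 0, since both electrodes use the same couple.
The compartment with the higher Cd²⁺(aq) concentration (0.065 M) acts as the cathode; ions are reduced there and produced at the dilute (0.00236 M) anode.
With n = 2, Ecell = −(0.0592/2)·log([dilute]/[conc]) = −(0.0592/2)·log(0.00236/0.065) = +0.043 V.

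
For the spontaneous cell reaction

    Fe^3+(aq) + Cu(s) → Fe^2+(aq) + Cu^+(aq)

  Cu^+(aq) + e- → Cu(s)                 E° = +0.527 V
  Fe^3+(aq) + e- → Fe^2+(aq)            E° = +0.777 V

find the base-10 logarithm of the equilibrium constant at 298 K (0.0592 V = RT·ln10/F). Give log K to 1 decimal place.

The Fe³⁺/Fe²⁺ couple is reduced (cathode); E°cell = +0.777 − (+0.527) = +0.250 V with n = 1.
At equilibrium E = 0, so log K = nE°cell / 0.0592 = (1)(+0.250) / 0.0592 = 4.2.

log K = 4.2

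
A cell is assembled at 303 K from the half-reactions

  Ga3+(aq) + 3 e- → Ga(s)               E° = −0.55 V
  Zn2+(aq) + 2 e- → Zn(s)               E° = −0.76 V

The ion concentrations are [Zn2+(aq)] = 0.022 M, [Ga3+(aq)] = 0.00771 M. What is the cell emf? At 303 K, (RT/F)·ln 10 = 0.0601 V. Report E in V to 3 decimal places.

+0.217 V

Ga³⁺/Ga is reduced (cathode, E° = −0.55 V) and Zn²⁺/Zn is oxidized (anode).
E°cell = E°cat − E°an = −0.55 − (−0.76) = +0.21 V; n = 6.
For the overall reaction 2 Ga3+(aq) + 3 Zn(s) → 2 Ga(s) + 3 Zn2+(aq), Q = [Zn2+(aq)]^3 / [Ga3+(aq)]^2 = 0.179, giving log Q = −0.747.
E = E° − (0.0601/n)·log Q = +0.21 − (0.0601/6)(−0.747) = +0.217 V.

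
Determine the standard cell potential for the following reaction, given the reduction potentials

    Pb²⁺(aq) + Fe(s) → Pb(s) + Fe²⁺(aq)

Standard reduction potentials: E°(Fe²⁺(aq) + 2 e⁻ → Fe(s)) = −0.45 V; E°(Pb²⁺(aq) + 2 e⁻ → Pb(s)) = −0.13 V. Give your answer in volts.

+0.32 V

In the reaction as written, Pb²⁺(aq) is reduced (cathode) and Fe²⁺(aq) is produced by oxidation at the anode.
E°cell = E°(cathode) − E°(anode) = −0.13 − (−0.45) = +0.32 V.
The positive value indicates the reaction is spontaneous as written.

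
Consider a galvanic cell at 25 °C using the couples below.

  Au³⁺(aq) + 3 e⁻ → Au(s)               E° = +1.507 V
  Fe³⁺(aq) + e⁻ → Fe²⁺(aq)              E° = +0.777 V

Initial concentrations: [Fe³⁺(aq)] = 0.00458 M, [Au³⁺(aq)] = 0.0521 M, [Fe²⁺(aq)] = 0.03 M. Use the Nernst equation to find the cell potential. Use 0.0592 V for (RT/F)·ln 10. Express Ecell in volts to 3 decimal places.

The Au³⁺/Au couple has the more positive E°, so it is the cathode; Fe³⁺/Fe²⁺ is the anode.
The standard potential is +1.507 − (+0.777) = +0.730 V and the balanced reaction transfers n = 3 electrons.
The balanced reaction is Au³⁺(aq) + 3 Fe²⁺(aq) → Au(s) + 3 Fe³⁺(aq), so Q = [Fe³⁺(aq)]^3 / ([Au³⁺(aq)]·[Fe²⁺(aq)]^3) = 0.0683 and log Q = −1.166.
E = E° − (0.0592/n)·log Q = +0.730 − (0.0592/3)(−1.166) = +0.753 V.

+0.753 V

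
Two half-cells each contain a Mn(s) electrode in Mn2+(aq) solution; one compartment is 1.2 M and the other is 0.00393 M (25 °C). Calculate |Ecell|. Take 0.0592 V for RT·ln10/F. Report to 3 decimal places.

0.074 V

For a concentration cell E°cell = 0, since both electrodes use the same couple.
The compartment with the higher Mn2+(aq) concentration (1.2 M) acts as the cathode; ions are reduced there and produced at the dilute (0.00393 M) anode.
With n = 2, Ecell = −(0.0592/2)·log([dilute]/[conc]) = −(0.0592/2)·log(0.00393/1.2) = +0.074 V.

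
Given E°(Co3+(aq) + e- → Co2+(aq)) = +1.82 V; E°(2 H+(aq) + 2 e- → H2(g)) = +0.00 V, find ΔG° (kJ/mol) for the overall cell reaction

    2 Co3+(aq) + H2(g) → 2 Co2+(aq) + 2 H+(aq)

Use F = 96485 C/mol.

−351 kJ/mol

In the reaction as written Co3+(aq) is reduced, so the Co³⁺/Co²⁺ couple is the cathode and 2H⁺/H₂ is the anode.
E°cell = +1.82 − (+0.00) = +1.82 V; balancing electrons gives n = 2.
ΔG° = −nFE°cell = −(2)(96485)(+1.82) J/mol = −351 kJ/mol.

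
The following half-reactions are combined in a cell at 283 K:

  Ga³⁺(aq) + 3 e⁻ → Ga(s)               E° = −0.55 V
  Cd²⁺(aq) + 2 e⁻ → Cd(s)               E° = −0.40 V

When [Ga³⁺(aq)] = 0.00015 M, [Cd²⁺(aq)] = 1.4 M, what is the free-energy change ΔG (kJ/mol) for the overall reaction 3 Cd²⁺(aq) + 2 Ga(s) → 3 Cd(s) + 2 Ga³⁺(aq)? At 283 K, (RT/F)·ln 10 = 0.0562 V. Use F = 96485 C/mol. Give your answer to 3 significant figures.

With Cd²⁺/Cd reduced at the cathode, E°cell = −0.40 − (−0.55) = +0.15 V and n = 6.
Q = [Ga³⁺(aq)]^2 / [Cd²⁺(aq)]^3 = 8.2×10^−9, so log Q = −8.086 and E = +0.15 − (0.0562/6)(−8.086) = +0.2257 V.
ΔG = −nFE = −(6)(96485)(+0.2257) J/mol = −131 kJ/mol.

−131 kJ/mol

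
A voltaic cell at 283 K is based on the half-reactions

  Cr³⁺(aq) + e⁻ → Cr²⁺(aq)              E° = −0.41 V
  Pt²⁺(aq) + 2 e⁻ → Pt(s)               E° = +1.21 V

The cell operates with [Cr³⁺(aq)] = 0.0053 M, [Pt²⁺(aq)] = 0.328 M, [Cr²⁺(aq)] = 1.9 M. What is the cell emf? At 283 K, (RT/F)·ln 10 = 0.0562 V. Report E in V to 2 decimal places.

+1.75 V

The Pt²⁺/Pt couple has the more positive E°, so it is the cathode; Cr³⁺/Cr²⁺ is the anode.
E°cell = E°cat − E°an = +1.21 − (−0.41) = +1.62 V; n = 2.
For the overall reaction Pt²⁺(aq) + 2 Cr²⁺(aq) → Pt(s) + 2 Cr³⁺(aq), Q = [Cr³⁺(aq)]^2 / ([Pt²⁺(aq)]·[Cr²⁺(aq)]^2) = 2.37×10^−5, giving log Q = −4.625.
E = E° − (0.0562/n)·log Q = +1.62 − (0.0562/2)(−4.625) = +1.75 V.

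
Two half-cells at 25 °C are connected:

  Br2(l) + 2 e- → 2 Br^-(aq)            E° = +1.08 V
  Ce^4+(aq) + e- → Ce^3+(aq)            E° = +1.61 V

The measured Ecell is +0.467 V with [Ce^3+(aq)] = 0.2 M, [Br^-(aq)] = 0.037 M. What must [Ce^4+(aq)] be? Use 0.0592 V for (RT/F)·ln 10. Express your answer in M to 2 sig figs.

With Ce⁴⁺/Ce³⁺ at the cathode and Br₂/Br⁻ at the anode, E°cell = +1.61 − (+1.08) = +0.53 V (n = 2).
Rearranging E = E° − (0.0592/n)·log Q gives log Q = 2(+0.53 − (+0.467))/0.0592 = 2.128.
For 2 Ce^4+(aq) + 2 Br^-(aq) → 2 Ce^3+(aq) + Br2(l), the reaction quotient is Q = [Ce^3+(aq)]^2 / ([Ce^4+(aq)]^2·[Br^-(aq)]^2).
Substituting the known concentrations and solving, log [Ce^4+(aq)] = −0.331 and [Ce^4+(aq)] = 0.47 M.

0.47 M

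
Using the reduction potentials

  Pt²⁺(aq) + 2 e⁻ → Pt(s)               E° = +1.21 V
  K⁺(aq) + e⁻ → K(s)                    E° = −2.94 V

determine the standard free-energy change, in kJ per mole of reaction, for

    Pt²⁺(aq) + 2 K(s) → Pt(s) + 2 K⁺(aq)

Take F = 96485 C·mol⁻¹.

−801 kJ/mol

In the reaction as written Pt²⁺(aq) is reduced, so the Pt²⁺/Pt couple is the cathode and K⁺/K is the anode.
E°cell = +1.21 − (−2.94) = +4.15 V; balancing electrons gives n = 2.
ΔG° = −nFE°cell = −(2)(96485)(+4.15) J/mol = −801 kJ/mol.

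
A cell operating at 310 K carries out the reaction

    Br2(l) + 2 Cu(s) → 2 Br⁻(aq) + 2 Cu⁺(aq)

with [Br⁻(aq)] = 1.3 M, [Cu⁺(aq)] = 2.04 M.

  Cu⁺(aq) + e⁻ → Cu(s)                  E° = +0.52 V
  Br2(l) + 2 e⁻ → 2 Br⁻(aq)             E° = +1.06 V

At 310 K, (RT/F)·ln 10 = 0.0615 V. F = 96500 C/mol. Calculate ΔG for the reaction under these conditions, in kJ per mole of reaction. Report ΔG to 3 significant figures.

−99.2 kJ/mol

The standard cell potential is +1.06 − (+0.52) = +0.54 V, with n = 2 electrons in the balanced equation.
Here Q = [Br⁻(aq)]^2·[Cu⁺(aq)]^2 = 7.03 (log Q = 0.847), giving E = +0.54 − (0.0615/2)·(0.847) = +0.5140 V.
Finally ΔG = −nFE = −(2)(96500 C/mol)(+0.5140 V) = −99.2 kJ/mol.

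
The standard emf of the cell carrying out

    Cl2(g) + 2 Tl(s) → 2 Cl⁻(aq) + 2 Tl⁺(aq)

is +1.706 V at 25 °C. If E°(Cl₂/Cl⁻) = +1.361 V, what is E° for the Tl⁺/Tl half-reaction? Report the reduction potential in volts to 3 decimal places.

In the reaction as written the Cl₂/Cl⁻ couple is reduced (cathode) and Tl⁺/Tl is oxidized (anode), so E°cell = E°(Cl₂/Cl⁻) − E°(Tl⁺/Tl).
E°(Tl⁺/Tl) = E°(cathode) − E°cell = +1.361 − (+1.706) = −0.345 V.

−0.345 V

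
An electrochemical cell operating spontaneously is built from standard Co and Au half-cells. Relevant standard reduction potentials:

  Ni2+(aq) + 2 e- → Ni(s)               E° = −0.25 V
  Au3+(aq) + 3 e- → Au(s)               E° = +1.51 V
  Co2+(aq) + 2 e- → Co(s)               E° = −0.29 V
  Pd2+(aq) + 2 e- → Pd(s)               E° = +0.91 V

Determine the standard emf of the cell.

Of the two couples in this cell, the one with the more positive reduction potential is reduced at the cathode: here that is Au³⁺/Au (+1.51 V); Co²⁺/Co (−0.29 V) is the anode.
E°cell = E°(cathode) − E°(anode) = +1.51 − (−0.29) = +1.80 V.

+1.80 V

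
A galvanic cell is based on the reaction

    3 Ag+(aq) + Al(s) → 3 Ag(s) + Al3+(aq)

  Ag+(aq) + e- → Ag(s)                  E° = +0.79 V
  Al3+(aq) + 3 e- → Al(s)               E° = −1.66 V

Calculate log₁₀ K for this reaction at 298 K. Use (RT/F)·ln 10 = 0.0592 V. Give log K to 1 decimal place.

The Ag⁺/Ag couple is reduced (cathode); E°cell = +0.79 − (−1.66) = +2.45 V with n = 3.
At equilibrium E = 0, so log K = nE°cell / 0.0592 = (3)(+2.45) / 0.0592 = 124.2.

log K = 124.2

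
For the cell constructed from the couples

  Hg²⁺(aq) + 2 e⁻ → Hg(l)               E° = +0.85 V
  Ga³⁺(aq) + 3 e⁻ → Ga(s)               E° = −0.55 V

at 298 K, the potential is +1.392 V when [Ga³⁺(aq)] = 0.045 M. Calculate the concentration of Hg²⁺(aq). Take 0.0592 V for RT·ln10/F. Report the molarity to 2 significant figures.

Hg²⁺/Hg is the cathode (higher E°); E°cell = +0.85 − (−0.55) = +1.40 V with n = 6.
From the Nernst equation, log Q = n(E° − E)/0.0592 = 6·(+1.40 − (+1.392))/0.0592 = 0.811.
Balancing electrons gives 3 Hg²⁺(aq) + 2 Ga(s) → 3 Hg(l) + 2 Ga³⁺(aq); thus Q = [Ga³⁺(aq)]^2 / [Hg²⁺(aq)]^3.
Isolating [Hg²⁺(aq)] in Q = 10^{0.811} yields log [Hg²⁺(aq)] = −1.168, i.e. 0.068 M.

0.068 M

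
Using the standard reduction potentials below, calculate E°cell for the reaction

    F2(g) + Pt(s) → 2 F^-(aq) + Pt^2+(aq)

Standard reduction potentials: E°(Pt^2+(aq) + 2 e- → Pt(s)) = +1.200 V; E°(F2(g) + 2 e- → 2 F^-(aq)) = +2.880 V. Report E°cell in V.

+1.680 V

In the reaction as written, F2(g) is reduced (cathode) and Pt^2+(aq) is produced by oxidation at the anode.
E°cell = E°(cathode) − E°(anode) = +2.880 − (+1.200) = +1.680 V.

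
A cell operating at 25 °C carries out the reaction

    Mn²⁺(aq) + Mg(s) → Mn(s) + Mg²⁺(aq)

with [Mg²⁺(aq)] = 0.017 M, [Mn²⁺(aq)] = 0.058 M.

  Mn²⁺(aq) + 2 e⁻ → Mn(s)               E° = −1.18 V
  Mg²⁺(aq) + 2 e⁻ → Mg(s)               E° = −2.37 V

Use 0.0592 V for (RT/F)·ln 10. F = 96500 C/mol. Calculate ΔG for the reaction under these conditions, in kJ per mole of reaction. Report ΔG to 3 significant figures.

E°cell = −1.18 − (−2.37) = +1.19 V; the balanced reaction transfers n = 2 electrons.
Q = [Mg²⁺(aq)] / [Mn²⁺(aq)] = 0.293, so log Q = −0.533 and E = +1.19 − (0.0592/2)(−0.533) = +1.2058 V.
Then ΔG = −nFE = −2 × 96500 × +1.2058 J/mol = −233 kJ/mol.

−233 kJ/mol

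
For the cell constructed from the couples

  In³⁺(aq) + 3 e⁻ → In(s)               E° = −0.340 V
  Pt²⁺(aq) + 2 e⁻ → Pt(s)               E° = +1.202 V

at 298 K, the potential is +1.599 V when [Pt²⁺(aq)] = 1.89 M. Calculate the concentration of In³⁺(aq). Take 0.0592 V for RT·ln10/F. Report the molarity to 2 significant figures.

With Pt²⁺/Pt at the cathode and In³⁺/In at the anode, E°cell = +1.202 − (−0.340) = +1.542 V (n = 6).
Rearranging E = E° − (0.0592/n)·log Q gives log Q = 6(+1.542 − (+1.599))/0.0592 = −5.777.
The balanced reaction is 3 Pt²⁺(aq) + 2 In(s) → 3 Pt(s) + 2 In³⁺(aq), so Q = [In³⁺(aq)]^2 / [Pt²⁺(aq)]^3.
Solving for the unknown gives log [In³⁺(aq)] = −2.474, so [In³⁺(aq)] ≈ 0.0034 M.

0.0034 M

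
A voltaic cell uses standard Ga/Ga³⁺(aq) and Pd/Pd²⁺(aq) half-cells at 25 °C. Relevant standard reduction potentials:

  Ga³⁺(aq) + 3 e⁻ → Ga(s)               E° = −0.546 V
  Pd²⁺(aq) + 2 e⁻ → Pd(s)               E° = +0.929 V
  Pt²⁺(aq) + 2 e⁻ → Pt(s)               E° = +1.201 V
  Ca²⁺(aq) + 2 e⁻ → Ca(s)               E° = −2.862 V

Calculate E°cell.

+1.475 V

Of the two couples in this cell, the one with the more positive reduction potential is reduced at the cathode: here that is Pd²⁺/Pd (+0.929 V); Ga³⁺/Ga (−0.546 V) is the anode.
E°cell = E°(cathode) − E°(anode) = +0.929 − (−0.546) = +1.475 V.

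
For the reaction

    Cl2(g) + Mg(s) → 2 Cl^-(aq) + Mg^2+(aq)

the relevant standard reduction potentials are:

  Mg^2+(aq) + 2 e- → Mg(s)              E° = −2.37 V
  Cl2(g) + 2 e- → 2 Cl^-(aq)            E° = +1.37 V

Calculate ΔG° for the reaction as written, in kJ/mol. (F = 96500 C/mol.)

In the reaction as written Cl2(g) is reduced, so the Cl₂/Cl⁻ couple is the cathode and Mg²⁺/Mg is the anode.
E°cell = +1.37 − (−2.37) = +3.74 V; balancing electrons gives n = 2.
ΔG° = −nFE°cell = −(2)(96500)(+3.74) J/mol = −722 kJ/mol.

−722 kJ/mol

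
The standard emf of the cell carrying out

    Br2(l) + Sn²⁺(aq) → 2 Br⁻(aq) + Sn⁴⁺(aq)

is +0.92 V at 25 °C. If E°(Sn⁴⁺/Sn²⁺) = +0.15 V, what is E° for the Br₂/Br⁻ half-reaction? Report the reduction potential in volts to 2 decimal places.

+1.07 V

In the reaction as written the Br₂/Br⁻ couple is reduced (cathode) and Sn⁴⁺/Sn²⁺ is oxidized (anode), so E°cell = E°(Br₂/Br⁻) − E°(Sn⁴⁺/Sn²⁺).
E°(Br₂/Br⁻) = E°cell + E°(anode) = +0.92 + (+0.15) = +1.07 V.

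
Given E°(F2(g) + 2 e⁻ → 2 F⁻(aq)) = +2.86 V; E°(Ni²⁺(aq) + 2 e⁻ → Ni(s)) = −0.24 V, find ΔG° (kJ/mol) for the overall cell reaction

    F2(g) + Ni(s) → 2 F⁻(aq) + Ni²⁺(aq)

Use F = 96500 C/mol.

In the reaction as written F2(g) is reduced, so the F₂/F⁻ couple is the cathode and Ni²⁺/Ni is the anode.
E°cell = +2.86 − (−0.24) = +3.10 V; balancing electrons gives n = 2.
ΔG° = −nFE°cell = −(2)(96500)(+3.10) J/mol = −598 kJ/mol.

−598 kJ/mol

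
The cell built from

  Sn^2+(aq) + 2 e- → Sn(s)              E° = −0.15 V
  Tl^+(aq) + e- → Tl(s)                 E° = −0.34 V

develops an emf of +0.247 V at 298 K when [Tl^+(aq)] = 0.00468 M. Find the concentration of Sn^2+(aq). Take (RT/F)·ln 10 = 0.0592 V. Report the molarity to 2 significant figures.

0.0018 M

With Sn²⁺/Sn at the cathode and Tl⁺/Tl at the anode, E°cell = −0.15 − (−0.34) = +0.19 V (n = 2).
Rearranging E = E° − (0.0592/n)·log Q gives log Q = 2(+0.19 − (+0.247))/0.0592 = −1.926.
Balancing electrons gives Sn^2+(aq) + 2 Tl(s) → Sn(s) + 2 Tl^+(aq); thus Q = [Tl^+(aq)]^2 / [Sn^2+(aq)].
Substituting the known concentrations and solving, log [Sn^2+(aq)] = −2.734 and [Sn^2+(aq)] = 0.0018 M.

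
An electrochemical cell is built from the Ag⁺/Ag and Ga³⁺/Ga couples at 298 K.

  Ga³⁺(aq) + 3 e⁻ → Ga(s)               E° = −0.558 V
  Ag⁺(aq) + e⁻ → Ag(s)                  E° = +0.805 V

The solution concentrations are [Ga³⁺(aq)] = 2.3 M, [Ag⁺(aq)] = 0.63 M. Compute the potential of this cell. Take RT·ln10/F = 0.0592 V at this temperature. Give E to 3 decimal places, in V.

+1.344 V

Since E°(Ag⁺/Ag) > E°(Ga³⁺/Ga), Ag⁺/Ag serves as the cathode.
The standard potential is +0.805 − (−0.558) = +1.363 V and the balanced reaction transfers n = 3 electrons.
The balanced reaction is 3 Ag⁺(aq) + Ga(s) → 3 Ag(s) + Ga³⁺(aq), so Q = [Ga³⁺(aq)] / [Ag⁺(aq)]^3 = 9.2 and log Q = 0.964.
By the Nernst equation, E = +1.363 − (0.0592/3)·(0.964) = +1.344 V.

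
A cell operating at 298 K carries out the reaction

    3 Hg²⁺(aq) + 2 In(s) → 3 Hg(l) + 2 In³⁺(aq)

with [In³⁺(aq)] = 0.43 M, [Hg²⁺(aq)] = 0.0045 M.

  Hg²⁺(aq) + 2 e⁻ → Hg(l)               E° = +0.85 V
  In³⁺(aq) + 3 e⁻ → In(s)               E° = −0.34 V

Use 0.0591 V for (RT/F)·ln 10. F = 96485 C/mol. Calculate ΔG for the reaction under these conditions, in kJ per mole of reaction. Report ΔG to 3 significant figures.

E°cell = +0.85 − (−0.34) = +1.19 V; the balanced reaction transfers n = 6 electrons.
The reaction quotient is [In³⁺(aq)]^2 / [Hg²⁺(aq)]^3 = 2.03×10^6; by Nernst, E = +1.19 − (0.0591/6)(6.307) = +1.1279 V.
ΔG = −nFE = −(6)(96485)(+1.1279) J/mol = −653 kJ/mol.

−653 kJ/mol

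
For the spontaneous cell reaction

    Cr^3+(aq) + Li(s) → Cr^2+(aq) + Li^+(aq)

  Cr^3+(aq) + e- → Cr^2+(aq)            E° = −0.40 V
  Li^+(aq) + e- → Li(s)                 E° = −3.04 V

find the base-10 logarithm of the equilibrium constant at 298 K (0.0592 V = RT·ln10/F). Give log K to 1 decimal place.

The Cr³⁺/Cr²⁺ couple is reduced (cathode); E°cell = −0.40 − (−3.04) = +2.64 V with n = 1.
At equilibrium E = 0, so log K = nE°cell / 0.0592 = (1)(+2.64) / 0.0592 = 44.6.

log K = 44.6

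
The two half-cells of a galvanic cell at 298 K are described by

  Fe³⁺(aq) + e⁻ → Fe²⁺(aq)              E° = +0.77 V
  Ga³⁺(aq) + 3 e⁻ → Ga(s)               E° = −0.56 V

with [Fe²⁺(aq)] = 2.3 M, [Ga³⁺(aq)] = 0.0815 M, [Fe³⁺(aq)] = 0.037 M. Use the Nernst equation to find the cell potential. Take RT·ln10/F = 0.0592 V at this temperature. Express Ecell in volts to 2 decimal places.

+1.25 V

Since E°(Fe³⁺/Fe²⁺) > E°(Ga³⁺/Ga), Fe³⁺/Fe²⁺ serves as the cathode.
E°cell = E°cat − E°an = +0.77 − (−0.56) = +1.33 V; n = 3.
Balancing gives 3 Fe³⁺(aq) + Ga(s) → 3 Fe²⁺(aq) + Ga³⁺(aq); hence Q = ([Fe²⁺(aq)]^3·[Ga³⁺(aq)]) / [Fe³⁺(aq)]^3 = 1.96×10^4 (log Q = 4.292).
E = E° − (0.0592/n)·log Q = +1.33 − (0.0592/3)(4.292) = +1.25 V.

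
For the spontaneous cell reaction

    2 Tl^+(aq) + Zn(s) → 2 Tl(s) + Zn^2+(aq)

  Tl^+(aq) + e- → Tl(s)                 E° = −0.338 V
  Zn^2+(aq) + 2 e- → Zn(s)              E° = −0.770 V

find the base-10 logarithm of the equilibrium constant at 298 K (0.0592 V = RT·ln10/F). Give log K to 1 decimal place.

The Tl⁺/Tl couple is reduced (cathode); E°cell = −0.338 − (−0.770) = +0.432 V with n = 2.
At equilibrium E = 0, so log K = nE°cell / 0.0592 = (2)(+0.432) / 0.0592 = 14.6.

log K = 14.6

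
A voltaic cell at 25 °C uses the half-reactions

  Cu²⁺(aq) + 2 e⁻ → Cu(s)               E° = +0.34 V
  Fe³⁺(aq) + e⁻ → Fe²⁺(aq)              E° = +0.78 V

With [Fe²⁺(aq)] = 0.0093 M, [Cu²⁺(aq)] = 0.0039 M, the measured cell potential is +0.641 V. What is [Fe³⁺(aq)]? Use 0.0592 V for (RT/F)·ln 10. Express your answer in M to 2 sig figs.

The Fe³⁺/Fe²⁺ couple has the larger reduction potential, so it is the cathode: E°cell = +0.78 − (+0.34) = +0.44 V and n = 2.
Since E = E° − (0.0592/n)·log Q, log Q = n(E° − E)/0.0592 = −6.791.
The balanced reaction is 2 Fe³⁺(aq) + Cu(s) → 2 Fe²⁺(aq) + Cu²⁺(aq), so Q = ([Fe²⁺(aq)]^2·[Cu²⁺(aq)]) / [Fe³⁺(aq)]^2.
Isolating [Fe³⁺(aq)] in Q = 10^{−6.791} yields log [Fe³⁺(aq)] = 0.160, i.e. 1.4 M.

1.4 M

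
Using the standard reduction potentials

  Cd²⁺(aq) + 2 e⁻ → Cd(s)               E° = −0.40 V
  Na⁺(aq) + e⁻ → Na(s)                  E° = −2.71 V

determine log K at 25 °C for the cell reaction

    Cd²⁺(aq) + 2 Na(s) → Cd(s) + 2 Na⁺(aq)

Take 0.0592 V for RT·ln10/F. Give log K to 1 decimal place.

The Cd²⁺/Cd couple is reduced (cathode); E°cell = −0.40 − (−2.71) = +2.31 V with n = 2.
At equilibrium E = 0, so log K = nE°cell / 0.0592 = (2)(+2.31) / 0.0592 = 78.0.

log K = 78.0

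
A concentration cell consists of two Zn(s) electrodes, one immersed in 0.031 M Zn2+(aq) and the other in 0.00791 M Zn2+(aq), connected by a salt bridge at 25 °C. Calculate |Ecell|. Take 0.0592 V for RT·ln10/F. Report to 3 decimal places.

0.018 V

For a concentration cell E°cell = 0, since both electrodes use the same couple.
The compartment with the higher Zn2+(aq) concentration (0.031 M) acts as the cathode; ions are reduced there and produced at the dilute (0.00791 M) anode.
With n = 2, Ecell = −(0.0592/2)·log([dilute]/[conc]) = −(0.0592/2)·log(0.00791/0.031) = +0.018 V.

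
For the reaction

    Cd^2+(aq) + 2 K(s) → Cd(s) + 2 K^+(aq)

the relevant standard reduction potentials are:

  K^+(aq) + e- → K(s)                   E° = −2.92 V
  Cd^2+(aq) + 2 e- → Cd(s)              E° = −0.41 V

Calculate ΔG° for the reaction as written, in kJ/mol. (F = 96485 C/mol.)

In the reaction as written Cd^2+(aq) is reduced, so the Cd²⁺/Cd couple is the cathode and K⁺/K is the anode.
E°cell = −0.41 − (−2.92) = +2.51 V; balancing electrons gives n = 2.
ΔG° = −nFE°cell = −(2)(96485)(+2.51) J/mol = −484 kJ/mol.

−484 kJ/mol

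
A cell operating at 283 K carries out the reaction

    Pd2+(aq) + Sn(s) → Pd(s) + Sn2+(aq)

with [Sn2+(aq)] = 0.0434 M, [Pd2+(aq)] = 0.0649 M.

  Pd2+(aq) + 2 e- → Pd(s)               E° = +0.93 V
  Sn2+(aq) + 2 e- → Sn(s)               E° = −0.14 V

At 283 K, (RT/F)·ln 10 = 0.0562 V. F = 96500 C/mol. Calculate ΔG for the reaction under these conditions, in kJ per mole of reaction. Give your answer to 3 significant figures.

The standard cell potential is +0.93 − (−0.14) = +1.07 V, with n = 2 electrons in the balanced equation.
The reaction quotient is [Sn2+(aq)] / [Pd2+(aq)] = 0.669; by Nernst, E = +1.07 − (0.0562/2)(−0.175) = +1.0749 V.
Then ΔG = −nFE = −2 × 96500 × +1.0749 J/mol = −207 kJ/mol.

−207 kJ/mol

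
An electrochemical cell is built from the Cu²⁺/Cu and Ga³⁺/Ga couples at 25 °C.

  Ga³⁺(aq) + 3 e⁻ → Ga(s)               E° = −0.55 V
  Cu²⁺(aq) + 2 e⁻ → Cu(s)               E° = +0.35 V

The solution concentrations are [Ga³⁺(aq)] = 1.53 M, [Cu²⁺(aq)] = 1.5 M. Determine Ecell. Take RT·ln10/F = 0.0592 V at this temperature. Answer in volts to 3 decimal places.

+0.902 V

The Cu²⁺/Cu couple has the more positive E°, so it is the cathode; Ga³⁺/Ga is the anode.
The standard potential is +0.35 − (−0.55) = +0.90 V and the balanced reaction transfers n = 6 electrons.
For the overall reaction 3 Cu²⁺(aq) + 2 Ga(s) → 3 Cu(s) + 2 Ga³⁺(aq), Q = [Ga³⁺(aq)]^2 / [Cu²⁺(aq)]^3 = 0.694, giving log Q = −0.159.
By the Nernst equation, E = +0.90 − (0.0592/6)·(−0.159) = +0.902 V.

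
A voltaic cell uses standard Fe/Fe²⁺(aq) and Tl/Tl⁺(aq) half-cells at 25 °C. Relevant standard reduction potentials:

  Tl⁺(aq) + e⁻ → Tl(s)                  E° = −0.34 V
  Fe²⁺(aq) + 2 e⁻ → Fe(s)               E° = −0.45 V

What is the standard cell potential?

+0.11 V

Of the two couples in this cell, the one with the more positive reduction potential is reduced at the cathode: here that is Tl⁺/Tl (−0.34 V); Fe²⁺/Fe (−0.45 V) is the anode.
E°cell = E°(cathode) − E°(anode) = −0.34 − (−0.45) = +0.11 V.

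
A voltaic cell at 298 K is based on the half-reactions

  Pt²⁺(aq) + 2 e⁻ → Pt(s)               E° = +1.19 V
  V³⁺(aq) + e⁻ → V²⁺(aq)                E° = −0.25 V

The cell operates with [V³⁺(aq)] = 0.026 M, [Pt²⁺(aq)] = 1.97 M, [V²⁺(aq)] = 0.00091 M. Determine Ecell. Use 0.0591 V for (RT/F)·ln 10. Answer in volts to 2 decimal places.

+1.36 V

Pt²⁺/Pt is reduced (cathode, E° = +1.19 V) and V³⁺/V²⁺ is oxidized (anode).
E°cell = E°cat − E°an = +1.19 − (−0.25) = +1.44 V; n = 2.
The balanced reaction is Pt²⁺(aq) + 2 V²⁺(aq) → Pt(s) + 2 V³⁺(aq), so Q = [V³⁺(aq)]^2 / ([Pt²⁺(aq)]·[V²⁺(aq)]^2) = 414 and log Q = 2.617.
E = E° − (0.0591/n)·log Q = +1.44 − (0.0591/2)(2.617) = +1.36 V.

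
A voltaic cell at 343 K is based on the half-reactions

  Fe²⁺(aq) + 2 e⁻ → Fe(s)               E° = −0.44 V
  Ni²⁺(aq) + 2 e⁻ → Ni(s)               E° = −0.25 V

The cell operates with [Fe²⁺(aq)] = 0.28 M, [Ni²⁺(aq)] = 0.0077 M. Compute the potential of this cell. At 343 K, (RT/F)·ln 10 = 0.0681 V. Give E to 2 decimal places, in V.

+0.14 V

The Ni²⁺/Ni couple has the more positive E°, so it is the cathode; Fe²⁺/Fe is the anode.
E°cell = −0.25 − (−0.44) = +0.19 V, with n = 2 electrons transferred.
The balanced reaction is Ni²⁺(aq) + Fe(s) → Ni(s) + Fe²⁺(aq), so Q = [Fe²⁺(aq)] / [Ni²⁺(aq)] = 36.4 and log Q = 1.561.
Applying E = E° − (RT ln10/nF)·log Q gives +0.19 − (0.0681/2)(1.561) = +0.14 V.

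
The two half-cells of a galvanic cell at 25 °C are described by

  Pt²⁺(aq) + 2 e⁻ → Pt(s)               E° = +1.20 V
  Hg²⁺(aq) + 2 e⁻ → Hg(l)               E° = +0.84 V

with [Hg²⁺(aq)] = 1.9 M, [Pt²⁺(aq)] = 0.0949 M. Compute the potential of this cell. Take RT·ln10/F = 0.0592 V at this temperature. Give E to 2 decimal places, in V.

+0.32 V

Pt²⁺/Pt is reduced (cathode, E° = +1.20 V) and Hg²⁺/Hg is oxidized (anode).
The standard potential is +1.20 − (+0.84) = +0.36 V and the balanced reaction transfers n = 2 electrons.
The balanced reaction is Pt²⁺(aq) + Hg(l) → Pt(s) + Hg²⁺(aq), so Q = [Hg²⁺(aq)] / [Pt²⁺(aq)] = 20 and log Q = 1.301.
E = E° − (0.0592/n)·log Q = +0.36 − (0.0592/2)(1.301) = +0.32 V.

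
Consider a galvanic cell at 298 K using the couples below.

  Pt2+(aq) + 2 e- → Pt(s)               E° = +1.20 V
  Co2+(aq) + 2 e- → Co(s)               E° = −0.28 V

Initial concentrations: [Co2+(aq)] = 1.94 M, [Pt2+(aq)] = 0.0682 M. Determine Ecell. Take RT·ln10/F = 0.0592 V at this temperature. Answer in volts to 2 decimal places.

Pt²⁺/Pt is reduced (cathode, E° = +1.20 V) and Co²⁺/Co is oxidized (anode).
E°cell = E°cat − E°an = +1.20 − (−0.28) = +1.48 V; n = 2.
For the overall reaction Pt2+(aq) + Co(s) → Pt(s) + Co2+(aq), Q = [Co2+(aq)] / [Pt2+(aq)] = 28.4, giving log Q = 1.454.
E = E° − (0.0592/n)·log Q = +1.48 − (0.0592/2)(1.454) = +1.44 V.

+1.44 V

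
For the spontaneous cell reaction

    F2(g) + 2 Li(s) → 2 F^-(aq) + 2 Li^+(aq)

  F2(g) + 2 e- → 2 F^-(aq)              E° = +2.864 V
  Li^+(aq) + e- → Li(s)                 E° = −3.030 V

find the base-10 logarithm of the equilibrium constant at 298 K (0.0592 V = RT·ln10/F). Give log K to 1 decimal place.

The F₂/F⁻ couple is reduced (cathode); E°cell = +2.864 − (−3.030) = +5.894 V with n = 2.
At equilibrium E = 0, so log K = nE°cell / 0.0592 = (2)(+5.894) / 0.0592 = 199.1.

log K = 199.1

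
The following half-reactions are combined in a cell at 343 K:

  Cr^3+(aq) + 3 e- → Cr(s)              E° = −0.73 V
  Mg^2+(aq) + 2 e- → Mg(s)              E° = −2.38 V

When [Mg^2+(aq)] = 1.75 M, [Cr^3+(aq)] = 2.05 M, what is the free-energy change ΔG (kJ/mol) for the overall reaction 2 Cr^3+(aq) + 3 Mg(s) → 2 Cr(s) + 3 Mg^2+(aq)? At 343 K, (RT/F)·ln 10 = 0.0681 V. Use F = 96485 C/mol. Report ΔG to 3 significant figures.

With Cr³⁺/Cr reduced at the cathode, E°cell = −0.73 − (−2.38) = +1.65 V and n = 6.
Q = [Mg^2+(aq)]^3 / [Cr^3+(aq)]^2 = 1.28, so log Q = 0.106 and E = +1.65 − (0.0681/6)(0.106) = +1.6488 V.
ΔG = −nFE = −(6)(96485)(+1.6488) J/mol = −955 kJ/mol.

−955 kJ/mol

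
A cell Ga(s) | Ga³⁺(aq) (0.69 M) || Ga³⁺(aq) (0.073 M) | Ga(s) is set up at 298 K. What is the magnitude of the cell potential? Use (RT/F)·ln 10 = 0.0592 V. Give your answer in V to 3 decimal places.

For a concentration cell E°cell = 0, since both electrodes use the same couple.
The compartment with the higher Ga³⁺(aq) concentration (0.69 M) acts as the cathode; ions are reduced there and produced at the dilute (0.073 M) anode.
With n = 3, Ecell = −(0.0592/3)·log([dilute]/[conc]) = −(0.0592/3)·log(0.073/0.69) = +0.019 V.

0.019 V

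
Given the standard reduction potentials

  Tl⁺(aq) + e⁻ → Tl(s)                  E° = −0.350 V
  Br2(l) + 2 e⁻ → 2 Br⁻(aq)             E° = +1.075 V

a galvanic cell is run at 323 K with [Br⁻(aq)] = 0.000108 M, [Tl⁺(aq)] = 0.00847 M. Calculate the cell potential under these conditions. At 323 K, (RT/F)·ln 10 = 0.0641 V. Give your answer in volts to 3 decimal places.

Br₂/Br⁻ is reduced (cathode, E° = +1.075 V) and Tl⁺/Tl is oxidized (anode).
The standard potential is +1.075 − (−0.350) = +1.425 V and the balanced reaction transfers n = 2 electrons.
The balanced reaction is Br2(l) + 2 Tl(s) → 2 Br⁻(aq) + 2 Tl⁺(aq), so Q = [Br⁻(aq)]^2·[Tl⁺(aq)]^2 = 8.37×10^−13 and log Q = −12.077.
By the Nernst equation, E = +1.425 − (0.0641/2)·(−12.077) = +1.812 V.

+1.812 V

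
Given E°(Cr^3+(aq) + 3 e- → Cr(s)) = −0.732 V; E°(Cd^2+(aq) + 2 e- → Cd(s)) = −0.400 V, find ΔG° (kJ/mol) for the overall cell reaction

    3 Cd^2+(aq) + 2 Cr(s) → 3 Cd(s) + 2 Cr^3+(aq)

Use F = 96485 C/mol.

In the reaction as written Cd^2+(aq) is reduced, so the Cd²⁺/Cd couple is the cathode and Cr³⁺/Cr is the anode.
E°cell = −0.400 − (−0.732) = +0.332 V; balancing electrons gives n = 6.
ΔG° = −nFE°cell = −(6)(96485)(+0.332) J/mol = −192 kJ/mol.

−192 kJ/mol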